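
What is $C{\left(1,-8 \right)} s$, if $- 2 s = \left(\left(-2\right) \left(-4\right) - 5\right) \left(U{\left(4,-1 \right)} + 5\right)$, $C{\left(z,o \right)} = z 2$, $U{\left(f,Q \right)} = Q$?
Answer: $-12$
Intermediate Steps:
$C{\left(z,o \right)} = 2 z$
$s = -6$ ($s = - \frac{\left(\left(-2\right) \left(-4\right) - 5\right) \left(-1 + 5\right)}{2} = - \frac{\left(8 - 5\right) 4}{2} = - \frac{3 \cdot 4}{2} = \left(- \frac{1}{2}\right) 12 = -6$)
$C{\left(1,-8 \right)} s = 2 \cdot 1 \left(-6\right) = 2 \left(-6\right) = -12$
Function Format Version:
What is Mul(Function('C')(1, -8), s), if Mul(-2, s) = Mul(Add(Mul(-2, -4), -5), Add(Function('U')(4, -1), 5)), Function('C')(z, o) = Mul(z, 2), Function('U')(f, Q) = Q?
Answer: -12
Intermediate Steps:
Function('C')(z, o) = Mul(2, z)
s = -6 (s = Mul(Rational(-1, 2), Mul(Add(Mul(-2, -4), -5), Add(-1, 5))) = Mul(Rational(-1, 2), Mul(Add(8, -5), 4)) = Mul(Rational(-1, 2), Mul(3, 4)) = Mul(Rational(-1, 2), 12) = -6)
Mul(Function('C')(1, -8), s) = Mul(Mul(2, 1), -6) = Mul(2, -6) = -12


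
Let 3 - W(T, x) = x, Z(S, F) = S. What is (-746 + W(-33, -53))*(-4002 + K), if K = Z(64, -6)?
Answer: 2717220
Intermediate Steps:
K = 64
W(T, x) = 3 - x
(-746 + W(-33, -53))*(-4002 + K) = (-746 + (3 - 1*(-53)))*(-4002 + 64) = (-746 + (3 + 53))*(-3938) = (-746 + 56)*(-3938) = -690*(-3938) = 2717220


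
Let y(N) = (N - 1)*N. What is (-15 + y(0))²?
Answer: 225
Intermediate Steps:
y(N) = N*(-1 + N) (y(N) = (-1 + N)*N = N*(-1 + N))
(-15 + y(0))² = (-15 + 0*(-1 + 0))² = (-15 + 0*(-1))² = (-15 + 0)² = (-15)² = 225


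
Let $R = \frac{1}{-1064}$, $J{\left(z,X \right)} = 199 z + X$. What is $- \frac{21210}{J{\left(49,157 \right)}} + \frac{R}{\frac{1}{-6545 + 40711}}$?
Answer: $- \frac{45135521}{1317764} \approx -34.252$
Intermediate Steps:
$J{\left(z,X \right)} = X + 199 z$
$R = - \frac{1}{1064} \approx -0.00093985$
$- \frac{21210}{J{\left(49,157 \right)}} + \frac{R}{\frac{1}{-6545 + 40711}} = - \frac{21210}{157 + 199 \cdot 49} - \frac{1}{1064 \frac{1}{-6545 + 40711}} = - \frac{21210}{157 + 9751} - \frac{1}{1064 \cdot \frac{1}{34166}} = - \frac{21210}{9908} - \frac{\frac{1}{\frac{1}{34166}}}{1064} = \left(-21210\right) \frac{1}{9908} - \frac{17083}{532} = - \frac{10605}{4954} - \frac{17083}{532} = - \frac{45135521}{1317764}$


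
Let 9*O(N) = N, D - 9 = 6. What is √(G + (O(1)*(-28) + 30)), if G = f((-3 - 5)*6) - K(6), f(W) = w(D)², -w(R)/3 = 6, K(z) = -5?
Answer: √3203/3 ≈ 18.865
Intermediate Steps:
D = 15 (D = 9 + 6 = 15)
O(N) = N/9
w(R) = -18 (w(R) = -3*6 = -18)
f(W) = 324 (f(W) = (-18)² = 324)
G = 329 (G = 324 - 1*(-5) = 324 + 5 = 329)
√(G + (O(1)*(-28) + 30)) = √(329 + (((⅑)*1)*(-28) + 30)) = √(329 + ((⅑)*(-28) + 30)) = √(329 + (-28/9 + 30)) = √(329 + 242/9) = √(3203/9) = √3203/3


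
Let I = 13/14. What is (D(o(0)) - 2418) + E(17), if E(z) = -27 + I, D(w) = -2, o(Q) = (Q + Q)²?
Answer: -34245/14 ≈ -2446.1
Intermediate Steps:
o(Q) = 4*Q² (o(Q) = (2*Q)² = 4*Q²)
I = 13/14 (I = 13*(1/14) = 13/14 ≈ 0.92857)
E(z) = -365/14 (E(z) = -27 + 13/14 = -365/14)
(D(o(0)) - 2418) + E(17) = (-2 - 2418) - 365/14 = -2420 - 365/14 = -34245/14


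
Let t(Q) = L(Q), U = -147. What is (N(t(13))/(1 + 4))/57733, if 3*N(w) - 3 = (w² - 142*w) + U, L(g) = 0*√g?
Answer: -48/288665 ≈ -0.00016628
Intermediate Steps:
L(g) = 0
t(Q) = 0
N(w) = -48 - 142*w/3 + w²/3 (N(w) = 1 + ((w² - 142*w) - 147)/3 = 1 + (-147 + w² - 142*w)/3 = 1 + (-49 - 142*w/3 + w²/3) = -48 - 142*w/3 + w²/3)
(N(t(13))/(1 + 4))/57733 = ((-48 - 142/3*0 + (⅓)*0²)/(1 + 4))/57733 = ((-48 + 0 + (⅓)*0)/5)*(1/57733) = ((-48 + 0 + 0)/5)*(1/57733) = ((⅕)*(-48))*(1/57733) = -48/5*1/57733 = -48/288665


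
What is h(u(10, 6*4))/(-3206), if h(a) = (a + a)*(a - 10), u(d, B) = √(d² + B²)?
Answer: -416/1603 ≈ -0.25951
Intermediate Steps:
u(d, B) = √(B² + d²)
h(a) = 2*a*(-10 + a) (h(a) = (2*a)*(-10 + a) = 2*a*(-10 + a))
h(u(10, 6*4))/(-3206) = (2*√((6*4)² + 10²)*(-10 + √((6*4)² + 10²)))/(-3206) = (2*√(24² + 100)*(-10 + √(24² + 100)))*(-1/3206) = (2*√(576 + 100)*(-10 + √(576 + 100)))*(-1/3206) = (2*√676*(-10 + √676))*(-1/3206) = (2*26*(-10 + 26))*(-1/3206) = (2*26*16)*(-1/3206) = 832*(-1/3206) = -416/1603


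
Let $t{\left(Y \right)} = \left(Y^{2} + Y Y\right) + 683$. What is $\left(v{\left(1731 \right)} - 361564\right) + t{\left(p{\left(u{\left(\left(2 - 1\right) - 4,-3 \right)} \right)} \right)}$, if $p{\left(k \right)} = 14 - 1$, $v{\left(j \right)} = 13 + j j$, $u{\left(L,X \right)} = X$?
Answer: $2635831$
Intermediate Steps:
$v{\left(j \right)} = 13 + j^{2}$
$p{\left(k \right)} = 13$ ($p{\left(k \right)} = 14 - 1 = 13$)
$t{\left(Y \right)} = 683 + 2 Y^{2}$ ($t{\left(Y \right)} = \left(Y^{2} + Y^{2}\right) + 683 = 2 Y^{2} + 683 = 683 + 2 Y^{2}$)
$\left(v{\left(1731 \right)} - 361564\right) + t{\left(p{\left(u{\left(\left(2 - 1\right) - 4,-3 \right)} \right)} \right)} = \left(\left(13 + 1731^{2}\right) - 361564\right) + \left(683 + 2 \cdot 13^{2}\right) = \left(\left(13 + 2996361\right) - 361564\right) + \left(683 + 2 \cdot 169\right) = \left(2996374 - 361564\right) + \left(683 + 338\right) = 2634810 + 1021 = 2635831$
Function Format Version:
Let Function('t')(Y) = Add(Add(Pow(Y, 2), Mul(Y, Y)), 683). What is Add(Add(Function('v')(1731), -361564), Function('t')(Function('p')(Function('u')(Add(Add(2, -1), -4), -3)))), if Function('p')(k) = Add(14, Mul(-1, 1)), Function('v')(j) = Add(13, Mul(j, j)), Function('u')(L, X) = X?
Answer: 2635831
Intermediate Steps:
Function('v')(j) = Add(13, Pow(j, 2))
Function('p')(k) = 13 (Function('p')(k) = Add(14, -1) = 13)
Function('t')(Y) = Add(683, Mul(2, Pow(Y, 2))) (Function('t')(Y) = Add(Add(Pow(Y, 2), Pow(Y, 2)), 683) = Add(Mul(2, Pow(Y, 2)), 683) = Add(683, Mul(2, Pow(Y, 2))))
Add(Add(Function('v')(1731), -361564), Function('t')(Function('p')(Function('u')(Add(Add(2, -1), -4), -3)))) = Add(Add(Add(13, Pow(1731, 2)), -361564), Add(683, Mul(2, Pow(13, 2)))) = Add(Add(Add(13, 2996361), -361564), Add(683, Mul(2, 169))) = Add(Add(2996374, -361564), Add(683, 338)) = Add(2634810, 1021) = 2635831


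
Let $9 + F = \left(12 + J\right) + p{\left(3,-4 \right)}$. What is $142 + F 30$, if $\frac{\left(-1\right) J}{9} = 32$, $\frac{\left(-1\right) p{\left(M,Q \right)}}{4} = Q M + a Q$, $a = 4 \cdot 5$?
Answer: $2632$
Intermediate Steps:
$a = 20$
$p{\left(M,Q \right)} = - 80 Q - 4 M Q$ ($p{\left(M,Q \right)} = - 4 \left(Q M + 20 Q\right) = - 4 \left(M Q + 20 Q\right) = - 4 \left(20 Q + M Q\right) = - 80 Q - 4 M Q$)
$J = -288$ ($J = \left(-9\right) 32 = -288$)
$F = 83$ ($F = -9 + \left(\left(12 - 288\right) - - 16 \left(20 + 3\right)\right) = -9 - \left(276 - 368\right) = -9 + \left(-276 + 368\right) = -9 + 92 = 83$)
$142 + F 30 = 142 + 83 \cdot 30 = 142 + 2490 = 2632$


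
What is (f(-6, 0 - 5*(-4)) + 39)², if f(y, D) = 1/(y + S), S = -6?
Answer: 218089/144 ≈ 1514.5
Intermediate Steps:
f(y, D) = 1/(-6 + y) (f(y, D) = 1/(y - 6) = 1/(-6 + y))
(f(-6, 0 - 5*(-4)) + 39)² = (1/(-6 - 6) + 39)² = (1/(-12) + 39)² = (-1/12 + 39)² = (467/12)² = 218089/144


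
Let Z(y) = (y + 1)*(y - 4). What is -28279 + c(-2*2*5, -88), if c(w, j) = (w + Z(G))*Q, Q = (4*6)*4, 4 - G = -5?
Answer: -25399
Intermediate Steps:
G = 9 (G = 4 - 1*(-5) = 4 + 5 = 9)
Q = 96 (Q = 24*4 = 96)
Z(y) = (1 + y)*(-4 + y)
c(w, j) = 4800 + 96*w (c(w, j) = (w + (-4 + 9² - 3*9))*96 = (w + (-4 + 81 - 27))*96 = (w + 50)*96 = (50 + w)*96 = 4800 + 96*w)
-28279 + c(-2*2*5, -88) = -28279 + (4800 + 96*(-2*2*5)) = -28279 + (4800 + 96*(-4*5)) = -28279 + (4800 + 96*(-20)) = -28279 + (4800 - 1920) = -28279 + 2880 = -25399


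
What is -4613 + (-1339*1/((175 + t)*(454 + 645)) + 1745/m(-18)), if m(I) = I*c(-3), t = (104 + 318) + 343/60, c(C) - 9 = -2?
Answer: -3309940480073/715376466 ≈ -4626.9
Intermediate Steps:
c(C) = 7 (c(C) = 9 - 2 = 7)
t = 25663/60 (t = 422 + 343*(1/60) = 422 + 343/60 = 25663/60 ≈ 427.72)
m(I) = 7*I (m(I) = I*7 = 7*I)
-4613 + (-1339*1/((175 + t)*(454 + 645)) + 1745/m(-18)) = -4613 + (-1339*1/((175 + 25663/60)*(454 + 645)) + 1745/((7*(-18)))) = -4613 + (-1339/((36163/60)*1099) + 1745/(-126)) = -4613 + (-1339/39743137/60 + 1745*(-1/126)) = -4613 + (-1339*60/39743137 - 1745/126) = -4613 + (-80340/39743137 - 1745/126) = -4613 - 9908842415/715376466 = -3309940480073/715376466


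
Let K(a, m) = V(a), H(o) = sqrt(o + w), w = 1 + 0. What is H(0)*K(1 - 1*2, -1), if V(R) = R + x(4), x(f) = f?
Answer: 3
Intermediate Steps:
w = 1
H(o) = sqrt(1 + o) (H(o) = sqrt(o + 1) = sqrt(1 + o))
V(R) = 4 + R (V(R) = R + 4 = 4 + R)
K(a, m) = 4 + a
H(0)*K(1 - 1*2, -1) = sqrt(1 + 0)*(4 + (1 - 1*2)) = sqrt(1)*(4 + (1 - 2)) = 1*(4 - 1) = 1*3 = 3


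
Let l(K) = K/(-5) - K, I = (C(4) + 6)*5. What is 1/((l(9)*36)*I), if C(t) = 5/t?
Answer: -1/14094 ≈ -7.0952e-5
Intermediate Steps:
I = 145/4 (I = (5/4 + 6)*5 = (29/4)*5 = 145/4 ≈ 36.250)
l(K) = -6*K/5 (l(K) = K*(-⅕) - K = -K/5 - K = -6*K/5)
1/((l(9)*36)*I) = 1/((-6/5*9*36)*(145/4)) = 1/(-54/5*36*(145/4)) = 1/(-1944/5*145/4) = 1/(-14094) = -1/14094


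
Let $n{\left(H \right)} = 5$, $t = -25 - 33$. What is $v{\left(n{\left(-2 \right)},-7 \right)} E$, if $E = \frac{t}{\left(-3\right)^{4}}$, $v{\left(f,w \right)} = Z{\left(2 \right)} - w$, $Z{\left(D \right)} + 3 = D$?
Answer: $- \frac{116}{27} \approx -4.2963$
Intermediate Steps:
$Z{\left(D \right)} = -3 + D$
$t = -58$ ($t = -25 - 33 = -58$)
$v{\left(f,w \right)} = -1 - w$ ($v{\left(f,w \right)} = \left(-3 + 2\right) - w = -1 - w$)
$E = - \frac{58}{81}$ ($E = - \frac{58}{\left(-3\right)^{4}} = - \frac{58}{81} \approx -0.71605$)
$v{\left(n{\left(-2 \right)},-7 \right)} E = \left(-1 - -7\right) \left(- \frac{58}{81}\right) = \left(-1 + 7\right) \left(- \frac{58}{81}\right) = 6 \left(- \frac{58}{81}\right) = - \frac{116}{27}$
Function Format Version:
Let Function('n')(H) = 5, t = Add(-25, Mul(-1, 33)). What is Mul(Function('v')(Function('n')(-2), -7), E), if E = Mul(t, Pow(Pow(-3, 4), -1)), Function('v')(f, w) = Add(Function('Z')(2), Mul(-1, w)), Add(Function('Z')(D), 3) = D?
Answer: Rational(-116, 27) ≈ -4.2963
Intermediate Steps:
Function('Z')(D) = Add(-3, D)
t = -58 (t = Add(-25, -33) = -58)
Function('v')(f, w) = Add(-1, Mul(-1, w)) (Function('v')(f, w) = Add(Add(-3, 2), Mul(-1, w)) = Add(-1, Mul(-1, w)))
E = Rational(-58, 81) (E = Mul(-58, Pow(Pow(-3, 4), -1)) = Mul(-58, Pow(81, -1)) = Mul(-58, Rational(1, 81)) = Rational(-58, 81) ≈ -0.71605)
Mul(Function('v')(Function('n')(-2), -7), E) = Mul(Add(-1, Mul(-1, -7)), Rational(-58, 81)) = Mul(Add(-1, 7), Rational(-58, 81)) = Mul(6, Rational(-58, 81)) = Rational(-116, 27)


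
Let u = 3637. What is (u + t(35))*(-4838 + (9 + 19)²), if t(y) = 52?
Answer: -14955206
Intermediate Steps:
(u + t(35))*(-4838 + (9 + 19)²) = (3637 + 52)*(-4838 + (9 + 19)²) = 3689*(-4838 + 28²) = 3689*(-4838 + 784) = 3689*(-4054) = -14955206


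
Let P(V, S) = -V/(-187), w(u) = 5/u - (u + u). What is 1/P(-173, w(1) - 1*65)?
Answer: -187/173 ≈ -1.0809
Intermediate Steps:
w(u) = -2*u + 5/u (w(u) = 5/u - 2*u = -2*u + 5/u)
P(V, S) = V/187 (P(V, S) = -V*(-1)/187 = -(-1)*V/187 = V/187)
1/P(-173, w(1) - 1*65) = 1/((1/187)*(-173)) = 1/(-173/187) = -187/173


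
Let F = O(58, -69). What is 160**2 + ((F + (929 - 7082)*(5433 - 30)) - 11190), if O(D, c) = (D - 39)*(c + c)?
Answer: -33232871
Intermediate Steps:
O(D, c) = 2*c*(-39 + D) (O(D, c) = (-39 + D)*(2*c) = 2*c*(-39 + D))
F = -2622 (F = 2*(-69)*(-39 + 58) = 2*(-69)*19 = -2622)
160**2 + ((F + (929 - 7082)*(5433 - 30)) - 11190) = 160**2 + ((-2622 + (929 - 7082)*(5433 - 30)) - 11190) = 25600 + ((-2622 - 6153*5403) - 11190) = 25600 + ((-2622 - 33244659) - 11190) = 25600 + (-33247281 - 11190) = 25600 - 33258471 = -33232871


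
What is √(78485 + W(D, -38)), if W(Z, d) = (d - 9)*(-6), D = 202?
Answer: √78767 ≈ 280.65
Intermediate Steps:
W(Z, d) = 54 - 6*d (W(Z, d) = (-9 + d)*(-6) = 54 - 6*d)
√(78485 + W(D, -38)) = √(78485 + (54 - 6*(-38))) = √(78485 + (54 + 228)) = √(78485 + 282) = √78767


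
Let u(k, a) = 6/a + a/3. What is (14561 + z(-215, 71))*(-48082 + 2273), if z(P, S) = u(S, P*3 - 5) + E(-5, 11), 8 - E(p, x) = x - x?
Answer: -641028974444/975 ≈ -6.5747e+8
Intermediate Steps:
E(p, x) = 8 (E(p, x) = 8 - (x - x) = 8 - 1*0 = 8 + 0 = 8)
u(k, a) = 6/a + a/3 (u(k, a) = 6/a + a*(⅓) = 6/a + a/3)
z(P, S) = 19/3 + P + 6/(-5 + 3*P) (z(P, S) = (6/(P*3 - 5) + (P*3 - 5)/3) + 8 = (6/(3*P - 5) + (3*P - 5)/3) + 8 = (6/(-5 + 3*P) + (-5 + 3*P)/3) + 8 = (6/(-5 + 3*P) + (-5/3 + P)) + 8 = (-5/3 + P + 6/(-5 + 3*P)) + 8 = 19/3 + P + 6/(-5 + 3*P))
(14561 + z(-215, 71))*(-48082 + 2273) = (14561 + (-77 + 9*(-215)² + 42*(-215))/(3*(-5 + 3*(-215))))*(-48082 + 2273) = (14561 + (-77 + 9*46225 - 9030)/(3*(-5 - 645)))*(-45809) = (14561 + (⅓)*(-77 + 416025 - 9030)/(-650))*(-45809) = (14561 + (⅓)*(-1/650)*406918)*(-45809) = (14561 - 203459/975)*(-45809) = (13993516/975)*(-45809) = -641028974444/975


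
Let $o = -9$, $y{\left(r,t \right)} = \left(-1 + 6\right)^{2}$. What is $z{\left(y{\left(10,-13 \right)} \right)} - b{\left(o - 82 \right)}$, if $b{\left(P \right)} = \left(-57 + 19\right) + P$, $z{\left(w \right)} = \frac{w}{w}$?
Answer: $130$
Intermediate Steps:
$y{\left(r,t \right)} = 25$ ($y{\left(r,t \right)} = 5^{2} = 25$)
$z{\left(w \right)} = 1$
$b{\left(P \right)} = -38 + P$
$z{\left(y{\left(10,-13 \right)} \right)} - b{\left(o - 82 \right)} = 1 - \left(-38 - 91\right) = 1 - -129 = 1 + 129 = 130$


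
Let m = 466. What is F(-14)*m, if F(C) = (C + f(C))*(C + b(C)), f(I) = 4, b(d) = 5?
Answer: 41940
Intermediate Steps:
F(C) = (4 + C)*(5 + C) (F(C) = (C + 4)*(C + 5) = (4 + C)*(5 + C))
F(-14)*m = (20 + (-14)² + 9*(-14))*466 = (20 + 196 - 126)*466 = 90*466 = 41940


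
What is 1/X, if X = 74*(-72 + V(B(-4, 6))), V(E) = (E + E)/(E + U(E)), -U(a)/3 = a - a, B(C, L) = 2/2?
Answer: -1/5180 ≈ -0.00019305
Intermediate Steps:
B(C, L) = 1 (B(C, L) = 2*(½) = 1)
U(a) = 0 (U(a) = -3*(a - a) = -3*0 = 0)
V(E) = 2 (V(E) = (E + E)/(E + 0) = (2*E)/E = 2)
X = -5180 (X = 74*(-72 + 2) = 74*(-70) = -5180)
1/X = 1/(-5180) = -1/5180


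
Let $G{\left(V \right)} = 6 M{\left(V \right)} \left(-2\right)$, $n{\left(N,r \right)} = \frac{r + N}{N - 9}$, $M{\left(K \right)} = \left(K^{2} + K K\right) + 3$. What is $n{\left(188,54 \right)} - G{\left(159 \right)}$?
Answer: $\frac{108613862}{179} \approx 6.0678 \cdot 10^{5}$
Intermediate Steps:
$M{\left(K \right)} = 3 + 2 K^{2}$ ($M{\left(K \right)} = \left(K^{2} + K^{2}\right) + 3 = 2 K^{2} + 3 = 3 + 2 K^{2}$)
$n{\left(N,r \right)} = \frac{N + r}{-9 + N}$
$G{\left(V \right)} = -36 - 24 V^{2}$ ($G{\left(V \right)} = 6 \left(3 + 2 V^{2}\right) \left(-2\right) = \left(18 + 12 V^{2}\right) \left(-2\right) = -36 - 24 V^{2}$)
$n{\left(188,54 \right)} - G{\left(159 \right)} = \frac{188 + 54}{-9 + 188} - \left(-36 - 24 \cdot 159^{2}\right) = \frac{1}{179} \cdot 242 - \left(-36 - 606744\right) = \frac{242}{179} - -606780 = \frac{242}{179} + 606780 = \frac{108613862}{179}$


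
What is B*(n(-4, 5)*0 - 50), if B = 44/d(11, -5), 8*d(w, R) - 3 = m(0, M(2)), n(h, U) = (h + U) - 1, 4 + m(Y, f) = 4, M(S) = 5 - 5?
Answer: -17600/3 ≈ -5866.7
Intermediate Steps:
M(S) = 0
m(Y, f) = 0 (m(Y, f) = -4 + 4 = 0)
n(h, U) = -1 + U + h (n(h, U) = (U + h) - 1 = -1 + U + h)
d(w, R) = 3/8 (d(w, R) = 3/8 + (1/8)*0 = 3/8 + 0 = 3/8)
B = 352/3 (B = 44/(3/8) = 44*(8/3) = 352/3 ≈ 117.33)
B*(n(-4, 5)*0 - 50) = 352*((-1 + 5 - 4)*0 - 50)/3 = 352*(0*0 - 50)/3 = 352*(0 - 50)/3 = (352/3)*(-50) = -17600/3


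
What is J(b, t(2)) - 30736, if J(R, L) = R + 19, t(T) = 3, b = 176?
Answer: -30541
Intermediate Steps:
J(R, L) = 19 + R
J(b, t(2)) - 30736 = (19 + 176) - 30736 = 195 - 30736 = -30541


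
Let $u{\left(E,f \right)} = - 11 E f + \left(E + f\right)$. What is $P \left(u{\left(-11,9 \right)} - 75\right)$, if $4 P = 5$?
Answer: $1265$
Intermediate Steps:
$P = \frac{5}{4}$ ($P = \frac{1}{4} \cdot 5 = \frac{5}{4} \approx 1.25$)
$u{\left(E,f \right)} = E + f - 11 E f$ ($u{\left(E,f \right)} = - 11 E f + \left(E + f\right) = E + f - 11 E f$)
$P \left(u{\left(-11,9 \right)} - 75\right) = \frac{5 \left(\left(-11 + 9 - \left(-121\right) 9\right) - 75\right)}{4} = \frac{5 \left(\left(-11 + 9 + 1089\right) - 75\right)}{4} = \frac{5 \left(1087 - 75\right)}{4} = \frac{5}{4} \cdot 1012 = 1265$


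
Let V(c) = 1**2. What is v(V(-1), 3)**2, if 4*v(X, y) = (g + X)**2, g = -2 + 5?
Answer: 16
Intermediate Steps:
g = 3
V(c) = 1
v(X, y) = (3 + X)**2/4
v(V(-1), 3)**2 = ((3 + 1)**2/4)**2 = ((1/4)*4**2)**2 = ((1/4)*16)**2 = 4**2 = 16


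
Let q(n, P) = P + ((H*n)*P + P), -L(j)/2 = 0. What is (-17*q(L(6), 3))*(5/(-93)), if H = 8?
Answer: 170/31 ≈ 5.4839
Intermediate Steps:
L(j) = 0 (L(j) = -2*0 = 0)
q(n, P) = 2*P + 8*P*n (q(n, P) = P + ((8*n)*P + P) = P + (8*P*n + P) = P + (P + 8*P*n) = 2*P + 8*P*n)
(-17*q(L(6), 3))*(5/(-93)) = (-34*3*(1 + 4*0))*(5/(-93)) = (-34*3*(1 + 0))*(5*(-1/93)) = -34*3*(-5/93) = -17*6*(-5/93) = -102*(-5/93) = 170/31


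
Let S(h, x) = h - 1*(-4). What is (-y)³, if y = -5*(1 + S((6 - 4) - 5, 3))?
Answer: 1000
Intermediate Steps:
S(h, x) = 4 + h (S(h, x) = h + 4 = 4 + h)
y = -10 (y = -5*(1 + (4 + ((6 - 4) - 5))) = -5*(1 + (4 + (2 - 5))) = -5*(1 + (4 - 3)) = -5*(1 + 1) = -5*2 = -10)
(-y)³ = (-1*(-10))³ = 10³ = 1000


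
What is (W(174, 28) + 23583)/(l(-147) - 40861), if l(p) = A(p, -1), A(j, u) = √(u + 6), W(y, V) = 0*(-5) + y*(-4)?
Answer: -935185707/1669621316 - 22887*√5/1669621316 ≈ -0.56015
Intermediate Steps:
W(y, V) = -4*y (W(y, V) = 0 - 4*y = -4*y)
A(j, u) = √(6 + u)
l(p) = √5 (l(p) = √(6 - 1) = √5)
(W(174, 28) + 23583)/(l(-147) - 40861) = (-4*174 + 23583)/(√5 - 40861) = (-696 + 23583)/(-40861 + √5) = 22887/(-40861 + √5)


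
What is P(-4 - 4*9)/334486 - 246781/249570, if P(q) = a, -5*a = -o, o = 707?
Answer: -20627375092/20869417755 ≈ -0.98840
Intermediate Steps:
a = 707/5 (a = -(-1)*707/5 = -1/5*(-707) = 707/5 ≈ 141.40)
P(q) = 707/5
P(-4 - 4*9)/334486 - 246781/249570 = (707/5)/334486 - 246781/249570 = (707/5)*(1/334486) - 246781*1/249570 = 707/1672430 - 246781/249570 = -20627375092/20869417755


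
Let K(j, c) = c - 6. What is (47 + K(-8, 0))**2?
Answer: 1681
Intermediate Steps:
K(j, c) = -6 + c
(47 + K(-8, 0))**2 = (47 + (-6 + 0))**2 = (47 - 6)**2 = 41**2 = 1681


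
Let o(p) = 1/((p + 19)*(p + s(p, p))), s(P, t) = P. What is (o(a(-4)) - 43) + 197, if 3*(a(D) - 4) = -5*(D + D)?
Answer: 1745753/11336 ≈ 154.00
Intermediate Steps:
a(D) = 4 - 10*D/3 (a(D) = 4 + (-5*(D + D))/3 = 4 + (-10*D)/3 = 4 - 10*D/3)
o(p) = 1/(2*p*(19 + p)) (o(p) = 1/((p + 19)*(p + p)) = 1/((19 + p)*(2*p)) = 1/(2*p*(19 + p)))
(o(a(-4)) - 43) + 197 = (1/(2*(4 - 10/3*(-4))*(19 + (4 - 10/3*(-4)))) - 43) + 197 = (1/(2*(4 + 40/3)*(19 + (4 + 40/3))) - 43) + 197 = (1/(2*(52/3)*(19 + 52/3)) - 43) + 197 = ((½)*(3/52)/(109/3) - 43) + 197 = ((½)*(3/52)*(3/109) - 43) + 197 = (9/11336 - 43) + 197 = -487439/11336 + 197 = 1745753/11336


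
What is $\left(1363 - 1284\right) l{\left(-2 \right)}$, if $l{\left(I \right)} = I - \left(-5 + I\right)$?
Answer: $395$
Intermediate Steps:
$l{\left(I \right)} = 5$
$\left(1363 - 1284\right) l{\left(-2 \right)} = \left(1363 - 1284\right) 5 = 79 \cdot 5 = 395$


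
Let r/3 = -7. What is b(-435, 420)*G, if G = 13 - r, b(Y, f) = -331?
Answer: -11254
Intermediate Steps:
r = -21 (r = 3*(-7) = -21)
G = 34 (G = 13 - 1*(-21) = 13 + 21 = 34)
b(-435, 420)*G = -331*34 = -11254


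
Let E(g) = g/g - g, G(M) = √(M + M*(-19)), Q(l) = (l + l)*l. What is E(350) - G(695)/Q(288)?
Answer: -349 - I*√1390/55296 ≈ -349.0 - 0.00067424*I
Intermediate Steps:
Q(l) = 2*l² (Q(l) = (2*l)*l = 2*l²)
G(M) = 3*√2*√(-M) (G(M) = √(M - 19*M) = √(-18*M) = 3*√2*√(-M))
E(g) = 1 - g
E(350) - G(695)/Q(288) = (1 - 1*350) - 3*√2*√(-1*695)/(2*288²) = (1 - 350) - 3*√2*√(-695)/(2*82944) = -349 - 3*√2*(I*√695)/165888 = -349 - 3*I*√1390/165888 = -349 - I*√1390/55296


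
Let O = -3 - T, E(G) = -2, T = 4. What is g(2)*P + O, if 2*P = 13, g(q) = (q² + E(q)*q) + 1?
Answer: -½ ≈ -0.50000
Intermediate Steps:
g(q) = 1 + q² - 2*q (g(q) = (q² - 2*q) + 1 = 1 + q² - 2*q)
P = 13/2 (P = (½)*13 = 13/2 ≈ 6.5000)
O = -7 (O = -3 - 1*4 = -3 - 4 = -7)
g(2)*P + O = (1 + 2² - 2*2)*(13/2) - 7 = (1 + 4 - 4)*(13/2) - 7 = 1*(13/2) - 7 = 13/2 - 7 = -½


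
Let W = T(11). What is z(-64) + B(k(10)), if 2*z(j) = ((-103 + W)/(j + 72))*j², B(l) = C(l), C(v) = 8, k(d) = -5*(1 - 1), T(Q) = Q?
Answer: -23544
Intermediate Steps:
W = 11
k(d) = 0 (k(d) = -5*0 = 0)
B(l) = 8
z(j) = -46*j²/(72 + j) (z(j) = (((-103 + 11)/(j + 72))*j²)/2 = ((-92/(72 + j))*j²)/2 = (-92*j²/(72 + j))/2 = -46*j²/(72 + j))
z(-64) + B(k(10)) = -46*(-64)²/(72 - 64) + 8 = -46*4096/8 + 8 = -46*4096*⅛ + 8 = -23552 + 8 = -23544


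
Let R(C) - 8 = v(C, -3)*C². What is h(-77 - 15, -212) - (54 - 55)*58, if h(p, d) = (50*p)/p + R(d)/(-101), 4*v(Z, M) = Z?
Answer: 2392932/101 ≈ 23692.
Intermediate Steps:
v(Z, M) = Z/4
R(C) = 8 + C³/4 (R(C) = 8 + (C/4)*C² = 8 + C³/4)
h(p, d) = 5042/101 - d³/404 (h(p, d) = (50*p)/p + (8 + d³/4)/(-101) = 50 + (8 + d³/4)*(-1/101) = 50 + (-8/101 - d³/404) = 5042/101 - d³/404)
h(-77 - 15, -212) - (54 - 55)*58 = (5042/101 - 1/404*(-212)³) - (54 - 55)*58 = (5042/101 - 1/404*(-9528128)) - (-1)*58 = (5042/101 + 2382032/101) - 1*(-58) = 2387074/101 + 58 = 2392932/101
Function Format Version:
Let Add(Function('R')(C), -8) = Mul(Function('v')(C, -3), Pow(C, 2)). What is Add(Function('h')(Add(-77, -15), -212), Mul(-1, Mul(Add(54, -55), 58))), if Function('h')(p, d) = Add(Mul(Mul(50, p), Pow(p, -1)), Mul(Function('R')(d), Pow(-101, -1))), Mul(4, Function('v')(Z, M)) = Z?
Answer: Rational(2392932, 101) ≈ 23692.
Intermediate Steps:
Function('v')(Z, M) = Mul(Rational(1, 4), Z)
Function('R')(C) = Add(8, Mul(Rational(1, 4), Pow(C, 3))) (Function('R')(C) = Add(8, Mul(Mul(Rational(1, 4), C), Pow(C, 2))) = Add(8, Mul(Rational(1, 4), Pow(C, 3))))
Function('h')(p, d) = Add(Rational(5042, 101), Mul(Rational(-1, 404), Pow(d, 3))) (Function('h')(p, d) = Add(Mul(Mul(50, p), Pow(p, -1)), Mul(Add(8, Mul(Rational(1, 4), Pow(d, 3))), Pow(-101, -1))) = Add(50, Mul(Add(8, Mul(Rational(1, 4), Pow(d, 3))), Rational(-1, 101))) = Add(50, Add(Rational(-8, 101), Mul(Rational(-1, 404), Pow(d, 3)))) = Add(Rational(5042, 101), Mul(Rational(-1, 404), Pow(d, 3))))
Add(Function('h')(Add(-77, -15), -212), Mul(-1, Mul(Add(54, -55), 58))) = Add(Add(Rational(5042, 101), Mul(Rational(-1, 404), Pow(-212, 3))), Mul(-1, Mul(Add(54, -55), 58))) = Add(Add(Rational(5042, 101), Mul(Rational(-1, 404), -9528128)), Mul(-1, Mul(-1, 58))) = Add(Add(Rational(5042, 101), Rational(2382032, 101)), Mul(-1, -58)) = Add(Rational(2387074, 101), 58) = Rational(2392932, 101)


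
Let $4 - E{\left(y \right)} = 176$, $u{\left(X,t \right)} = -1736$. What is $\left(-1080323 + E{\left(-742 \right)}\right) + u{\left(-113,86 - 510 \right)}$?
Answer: $-1082231$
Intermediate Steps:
$E{\left(y \right)} = -172$ ($E{\left(y \right)} = 4 - 176 = -172$)
$\left(-1080323 + E{\left(-742 \right)}\right) + u{\left(-113,86 - 510 \right)} = \left(-1080323 - 172\right) - 1736 = -1080495 - 1736 = -1082231$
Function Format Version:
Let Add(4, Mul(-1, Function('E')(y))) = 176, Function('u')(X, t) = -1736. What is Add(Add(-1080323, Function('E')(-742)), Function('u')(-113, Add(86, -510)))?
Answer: -1082231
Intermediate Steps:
Function('E')(y) = -172 (Function('E')(y) = Add(4, Mul(-1, 176)) = Add(4, -176) = -172)
Add(Add(-1080323, Function('E')(-742)), Function('u')(-113, Add(86, -510))) = Add(Add(-1080323, -172), -1736) = Add(-1080495, -1736) = -1082231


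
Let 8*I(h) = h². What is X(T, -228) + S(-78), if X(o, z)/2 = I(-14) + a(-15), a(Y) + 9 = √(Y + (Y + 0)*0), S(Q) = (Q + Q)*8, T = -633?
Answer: -1217 + 2*I*√15 ≈ -1217.0 + 7.746*I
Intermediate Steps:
S(Q) = 16*Q (S(Q) = (2*Q)*8 = 16*Q)
I(h) = h²/8
a(Y) = -9 + √Y (a(Y) = -9 + √(Y + (Y + 0)*0) = -9 + √(Y + Y*0) = -9 + √(Y + 0) = -9 + √Y)
X(o, z) = 31 + 2*I*√15 (X(o, z) = 2*((⅛)*(-14)² + (-9 + √(-15))) = 2*((⅛)*196 + (-9 + I*√15)) = 2*(49/2 + (-9 + I*√15)) = 2*(31/2 + I*√15) = 31 + 2*I*√15)
X(T, -228) + S(-78) = (31 + 2*I*√15) + 16*(-78) = (31 + 2*I*√15) - 1248 = -1217 + 2*I*√15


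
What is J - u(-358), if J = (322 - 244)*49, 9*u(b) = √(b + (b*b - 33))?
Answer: 3822 - √14197/3 ≈ 3782.3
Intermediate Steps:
u(b) = √(-33 + b + b²)/9 (u(b) = √(b + (b*b - 33))/9 = √(b + (b² - 33))/9 = √(b + (-33 + b²))/9 = √(-33 + b + b²)/9)
J = 3822 (J = 78*49 = 3822)
J - u(-358) = 3822 - √(-33 - 358 + (-358)²)/9 = 3822 - √(-33 - 358 + 128164)/9 = 3822 - √127773/9 = 3822 - 3*√14197/9 = 3822 - √14197/3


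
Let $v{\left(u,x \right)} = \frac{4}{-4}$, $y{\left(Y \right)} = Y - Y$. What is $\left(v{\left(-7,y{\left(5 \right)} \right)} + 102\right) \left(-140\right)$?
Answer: $-14140$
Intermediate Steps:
$y{\left(Y \right)} = 0$
$v{\left(u,x \right)} = -1$ ($v{\left(u,x \right)} = 4 \left(- \frac{1}{4}\right) = -1$)
$\left(v{\left(-7,y{\left(5 \right)} \right)} + 102\right) \left(-140\right) = \left(-1 + 102\right) \left(-140\right) = 101 \left(-140\right) = -14140$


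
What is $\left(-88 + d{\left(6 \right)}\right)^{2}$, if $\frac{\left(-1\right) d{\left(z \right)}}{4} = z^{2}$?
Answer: $53824$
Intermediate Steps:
$d{\left(z \right)} = - 4 z^{2}$
$\left(-88 + d{\left(6 \right)}\right)^{2} = \left(-88 - 4 \cdot 6^{2}\right)^{2} = \left(-88 - 144\right)^{2} = \left(-232\right)^{2} = 53824$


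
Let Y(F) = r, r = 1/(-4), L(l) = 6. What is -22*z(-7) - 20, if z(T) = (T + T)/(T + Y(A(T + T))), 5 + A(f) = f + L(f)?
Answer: -1812/29 ≈ -62.483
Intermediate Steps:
A(f) = 1 + f (A(f) = -5 + (f + 6) = -5 + (6 + f) = 1 + f)
r = -¼ ≈ -0.25000
Y(F) = -¼
z(T) = 2*T/(-¼ + T) (z(T) = (T + T)/(T - ¼) = (2*T)/(-¼ + T) = 2*T/(-¼ + T))
-22*z(-7) - 20 = -176*(-7)/(-1 + 4*(-7)) - 20 = -176*(-7)/(-1 - 28) - 20 = -176*(-7)/(-29) - 20 = -176*(-7)*(-1)/29 - 20 = -22*56/29 - 20 = -1232/29 - 20 = -1812/29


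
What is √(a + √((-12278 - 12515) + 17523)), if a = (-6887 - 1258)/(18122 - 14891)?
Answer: √(-324895 + 128881*I*√7270)/359 ≈ 6.4335 + 6.6266*I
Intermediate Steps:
a = -905/359 (a = -8145/3231 = -8145*1/3231 = -905/359 ≈ -2.5209)
√(a + √((-12278 - 12515) + 17523)) = √(-905/359 + √((-12278 - 12515) + 17523)) = √(-905/359 + √(-24793 + 17523)) = √(-905/359 + √(-7270)) = √(-905/359 + I*√7270)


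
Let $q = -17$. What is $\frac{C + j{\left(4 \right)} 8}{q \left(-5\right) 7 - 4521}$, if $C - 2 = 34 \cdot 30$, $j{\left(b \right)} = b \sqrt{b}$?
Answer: $- \frac{543}{1963} \approx -0.27662$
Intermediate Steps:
$j{\left(b \right)} = b^{\frac{3}{2}}$
$C = 1022$ ($C = 2 + 34 \cdot 30 = 2 + 1020 = 1022$)
$\frac{C + j{\left(4 \right)} 8}{q \left(-5\right) 7 - 4521} = \frac{1022 + 4^{\frac{3}{2}} \cdot 8}{\left(-17\right) \left(-5\right) 7 - 4521} = \frac{1022 + 8 \cdot 8}{85 \cdot 7 - 4521} = \frac{1022 + 64}{595 - 4521} = \frac{1086}{-3926} = 1086 \left(- \frac{1}{3926}\right) = - \frac{543}{1963}$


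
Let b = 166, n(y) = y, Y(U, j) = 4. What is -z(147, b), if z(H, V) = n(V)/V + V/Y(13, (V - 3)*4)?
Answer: -85/2 ≈ -42.500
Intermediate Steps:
z(H, V) = 1 + V/4 (z(H, V) = V/V + V/4 = 1 + V*(1/4) = 1 + V/4)
-z(147, b) = -(1 + (1/4)*166) = -(1 + 83/2) = -1*85/2 = -85/2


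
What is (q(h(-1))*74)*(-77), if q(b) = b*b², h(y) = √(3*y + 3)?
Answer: 0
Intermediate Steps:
h(y) = √(3 + 3*y)
q(b) = b³
(q(h(-1))*74)*(-77) = ((√(3 + 3*(-1)))³*74)*(-77) = ((√(3 - 3))³*74)*(-77) = ((√0)³*74)*(-77) = (0³*74)*(-77) = (0*74)*(-77) = 0*(-77) = 0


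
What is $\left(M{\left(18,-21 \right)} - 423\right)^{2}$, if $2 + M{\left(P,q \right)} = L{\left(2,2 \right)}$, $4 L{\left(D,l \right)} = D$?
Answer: $\frac{720801}{4} \approx 1.802 \cdot 10^{5}$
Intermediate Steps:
$L{\left(D,l \right)} = \frac{D}{4}$
$M{\left(P,q \right)} = - \frac{3}{2}$ ($M{\left(P,q \right)} = -2 + \frac{1}{4} \cdot 2 = -2 + \frac{1}{2} = - \frac{3}{2}$)
$\left(M{\left(18,-21 \right)} - 423\right)^{2} = \left(- \frac{3}{2} - 423\right)^{2} = \left(- \frac{849}{2}\right)^{2} = \frac{720801}{4}$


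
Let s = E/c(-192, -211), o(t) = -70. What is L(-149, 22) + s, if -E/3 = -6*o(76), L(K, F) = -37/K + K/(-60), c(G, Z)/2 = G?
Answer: 430043/71520 ≈ 6.0129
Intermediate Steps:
c(G, Z) = 2*G
L(K, F) = -37/K - K/60 (L(K, F) = -37/K + K*(-1/60) = -37/K - K/60)
E = -1260 (E = -(-18)*(-70) = -3*420 = -1260)
s = 105/32 (s = -1260/(2*(-192)) = -1260/(-384) = -1260*(-1/384) = 105/32 ≈ 3.2813)
L(-149, 22) + s = (-37/(-149) - 1/60*(-149)) + 105/32 = (-37*(-1/149) + 149/60) + 105/32 = (37/149 + 149/60) + 105/32 = 24421/8940 + 105/32 = 430043/71520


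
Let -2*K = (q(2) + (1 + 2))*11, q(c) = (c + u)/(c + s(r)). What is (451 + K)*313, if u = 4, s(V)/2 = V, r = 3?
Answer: 1077659/8 ≈ 1.3471e+5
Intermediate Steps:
s(V) = 2*V
q(c) = (4 + c)/(6 + c) (q(c) = (c + 4)/(c + 2*3) = (4 + c)/(c + 6) = (4 + c)/(6 + c))
K = -165/8 (K = -((4 + 2)/(6 + 2) + (1 + 2))*11/2 = -(6/8 + 3)*11/2 = -((⅛)*6 + 3)*11/2 = -(¾ + 3)*11/2 = -15*11/8 = -½*165/4 = -165/8 ≈ -20.625)
(451 + K)*313 = (451 - 165/8)*313 = (3443/8)*313 = 1077659/8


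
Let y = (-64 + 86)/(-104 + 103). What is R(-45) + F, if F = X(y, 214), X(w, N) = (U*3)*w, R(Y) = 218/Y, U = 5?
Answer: -15068/45 ≈ -334.84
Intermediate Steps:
y = -22 (y = 22/(-1) = 22*(-1) = -22)
X(w, N) = 15*w (X(w, N) = (5*3)*w = 15*w)
F = -330 (F = 15*(-22) = -330)
R(-45) + F = 218/(-45) - 330 = 218*(-1/45) - 330 = -218/45 - 330 = -15068/45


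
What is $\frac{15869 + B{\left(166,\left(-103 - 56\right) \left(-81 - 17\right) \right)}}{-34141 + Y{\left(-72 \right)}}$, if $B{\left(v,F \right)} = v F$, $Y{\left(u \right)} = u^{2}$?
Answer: $- \frac{2602481}{28957} \approx -89.874$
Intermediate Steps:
$B{\left(v,F \right)} = F v$
$\frac{15869 + B{\left(166,\left(-103 - 56\right) \left(-81 - 17\right) \right)}}{-34141 + Y{\left(-72 \right)}} = \frac{15869 + \left(-103 - 56\right) \left(-81 - 17\right) 166}{-34141 + \left(-72\right)^{2}} = \frac{15869 + \left(-159\right) \left(-98\right) 166}{-34141 + 5184} = \frac{15869 + 15582 \cdot 166}{-28957} = \left(15869 + 2586612\right) \left(- \frac{1}{28957}\right) = 2602481 \left(- \frac{1}{28957}\right) = - \frac{2602481}{28957}$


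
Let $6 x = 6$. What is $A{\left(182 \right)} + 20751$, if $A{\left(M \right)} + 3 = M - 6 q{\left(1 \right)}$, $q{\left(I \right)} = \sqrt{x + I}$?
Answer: $20930 - 6 \sqrt{2} \approx 20922.0$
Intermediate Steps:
$x = 1$ ($x = \frac{1}{6} \cdot 6 = 1$)
$q{\left(I \right)} = \sqrt{1 + I}$
$A{\left(M \right)} = -3 + M - 6 \sqrt{2}$ ($A{\left(M \right)} = -3 + \left(M - 6 \sqrt{1 + 1}\right) = -3 + \left(M - 6 \sqrt{2}\right) = -3 + M - 6 \sqrt{2}$)
$A{\left(182 \right)} + 20751 = \left(-3 + 182 - 6 \sqrt{2}\right) + 20751 = \left(179 - 6 \sqrt{2}\right) + 20751 = 20930 - 6 \sqrt{2}$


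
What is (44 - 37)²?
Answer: 49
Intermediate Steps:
(44 - 37)² = 7² = 49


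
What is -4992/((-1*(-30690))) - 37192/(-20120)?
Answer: 4337431/2572845 ≈ 1.6859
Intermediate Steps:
-4992/((-1*(-30690))) - 37192/(-20120) = -4992/30690 - 37192*(-1/20120) = -4992*1/30690 + 4649/2515 = -832/5115 + 4649/2515 = 4337431/2572845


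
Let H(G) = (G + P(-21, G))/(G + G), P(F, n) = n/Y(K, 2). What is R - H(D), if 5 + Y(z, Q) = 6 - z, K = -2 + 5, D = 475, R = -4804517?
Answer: -19218069/4 ≈ -4.8045e+6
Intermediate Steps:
K = 3
Y(z, Q) = 1 - z (Y(z, Q) = -5 + (6 - z) = 1 - z)
P(F, n) = -n/2 (P(F, n) = n/(1 - 1*3) = n/(1 - 3) = n/(-2) = n*(-½) = -n/2)
H(G) = ¼ (H(G) = (G - G/2)/(G + G) = (G/2)/((2*G)) = (G/2)*(1/(2*G)) = ¼)
R - H(D) = -4804517 - 1*¼ = -4804517 - ¼ = -19218069/4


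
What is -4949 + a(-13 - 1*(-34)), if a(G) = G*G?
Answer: -4508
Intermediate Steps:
a(G) = G²
-4949 + a(-13 - 1*(-34)) = -4949 + (-13 - 1*(-34))² = -4949 + (-13 + 34)² = -4949 + 21² = -4949 + 441 = -4508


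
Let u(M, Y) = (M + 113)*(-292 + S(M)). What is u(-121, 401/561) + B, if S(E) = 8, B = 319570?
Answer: 321842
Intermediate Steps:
u(M, Y) = -32092 - 284*M (u(M, Y) = (M + 113)*(-292 + 8) = (113 + M)*(-284) = -32092 - 284*M)
u(-121, 401/561) + B = (-32092 - 284*(-121)) + 319570 = (-32092 + 34364) + 319570 = 2272 + 319570 = 321842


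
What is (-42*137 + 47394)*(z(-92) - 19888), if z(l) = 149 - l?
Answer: -818101080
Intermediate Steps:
(-42*137 + 47394)*(z(-92) - 19888) = (-42*137 + 47394)*((149 - 1*(-92)) - 19888) = (-5754 + 47394)*((149 + 92) - 19888) = 41640*(241 - 19888) = 41640*(-19647) = -818101080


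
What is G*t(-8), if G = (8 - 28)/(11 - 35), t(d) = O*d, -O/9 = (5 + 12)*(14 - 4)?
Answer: 10200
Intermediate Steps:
O = -1530 (O = -9*(5 + 12)*(14 - 4) = -153*10 = -9*170 = -1530)
t(d) = -1530*d
G = 5/6 (G = -20/(-24) = -20*(-1/24) = 5/6 ≈ 0.83333)
G*t(-8) = 5*(-1530*(-8))/6 = (5/6)*12240 = 10200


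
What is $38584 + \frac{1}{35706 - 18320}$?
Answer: $\frac{670821425}{17386} \approx 38584.0$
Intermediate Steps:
$38584 + \frac{1}{35706 - 18320} = 38584 + \frac{1}{17386} = \frac{670821425}{17386}$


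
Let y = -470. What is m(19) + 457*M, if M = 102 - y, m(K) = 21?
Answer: 261425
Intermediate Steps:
M = 572 (M = 102 - 1*(-470) = 102 + 470 = 572)
m(19) + 457*M = 21 + 457*572 = 21 + 261404 = 261425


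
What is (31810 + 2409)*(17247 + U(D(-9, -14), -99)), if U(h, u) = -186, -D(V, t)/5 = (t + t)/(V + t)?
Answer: 583810359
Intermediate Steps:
D(V, t) = -10*t/(V + t) (D(V, t) = -5*(t + t)/(V + t) = -5*2*t/(V + t) = -10*t/(V + t))
(31810 + 2409)*(17247 + U(D(-9, -14), -99)) = (31810 + 2409)*(17247 - 186) = 34219*17061 = 583810359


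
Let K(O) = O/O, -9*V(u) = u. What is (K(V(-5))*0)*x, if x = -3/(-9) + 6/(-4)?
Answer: 0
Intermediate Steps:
V(u) = -u/9
K(O) = 1
x = -7/6 (x = -3*(-⅑) + 6*(-¼) = ⅓ - 3/2 = -7/6 ≈ -1.1667)
(K(V(-5))*0)*x = (1*0)*(-7/6) = 0*(-7/6) = 0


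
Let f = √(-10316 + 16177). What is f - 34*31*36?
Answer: -37944 + √5861 ≈ -37867.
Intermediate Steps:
f = √5861 ≈ 76.557
f - 34*31*36 = √5861 - 34*31*36 = √5861 - 1054*36 = √5861 - 1*37944 = √5861 - 37944 = -37944 + √5861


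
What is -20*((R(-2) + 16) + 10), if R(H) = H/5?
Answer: -512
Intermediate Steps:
R(H) = H/5 (R(H) = H*(⅕) = H/5)
-20*((R(-2) + 16) + 10) = -20*(((⅕)*(-2) + 16) + 10) = -20*((-⅖ + 16) + 10) = -20*(78/5 + 10) = -20*128/5 = -512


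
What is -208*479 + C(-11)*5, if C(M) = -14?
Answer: -99702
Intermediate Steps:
-208*479 + C(-11)*5 = -208*479 - 14*5 = -99632 - 70 = -99702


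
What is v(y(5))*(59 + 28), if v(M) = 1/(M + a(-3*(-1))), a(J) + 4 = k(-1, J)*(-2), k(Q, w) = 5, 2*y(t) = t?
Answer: -174/23 ≈ -7.5652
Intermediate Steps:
y(t) = t/2
a(J) = -14 (a(J) = -4 + 5*(-2) = -4 - 10 = -14)
v(M) = 1/(-14 + M) (v(M) = 1/(M - 14) = 1/(-14 + M))
v(y(5))*(59 + 28) = (59 + 28)/(-14 + (½)*5) = 87/(-14 + 5/2) = 87/(-23/2) = -2/23*87 = -174/23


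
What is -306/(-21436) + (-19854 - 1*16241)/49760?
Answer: -37925293/53332768 ≈ -0.71111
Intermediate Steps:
-306/(-21436) + (-19854 - 1*16241)/49760 = -306*(-1/21436) + (-19854 - 16241)*(1/49760) = 153/10718 - 36095*1/49760 = 153/10718 - 7219/9952 = -37925293/53332768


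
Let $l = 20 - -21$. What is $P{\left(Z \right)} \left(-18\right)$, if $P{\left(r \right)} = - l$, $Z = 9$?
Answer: $738$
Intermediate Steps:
$l = 41$ ($l = 20 + 21 = 41$)
$P{\left(r \right)} = -41$ ($P{\left(r \right)} = \left(-1\right) 41 = -41$)
$P{\left(Z \right)} \left(-18\right) = \left(-41\right) \left(-18\right) = 738$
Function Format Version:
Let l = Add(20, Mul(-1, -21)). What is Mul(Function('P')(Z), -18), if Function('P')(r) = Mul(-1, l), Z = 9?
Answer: 738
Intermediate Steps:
l = 41 (l = Add(20, 21) = 41)
Function('P')(r) = -41 (Function('P')(r) = Mul(-1, 41) = -41)
Mul(Function('P')(Z), -18) = Mul(-41, -18) = 738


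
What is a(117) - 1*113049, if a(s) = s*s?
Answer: -99360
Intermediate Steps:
a(s) = s²
a(117) - 1*113049 = 117² - 1*113049 = 13689 - 113049 = -99360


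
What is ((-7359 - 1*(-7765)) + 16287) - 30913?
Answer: -14220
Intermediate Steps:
((-7359 - 1*(-7765)) + 16287) - 30913 = ((-7359 + 7765) + 16287) - 30913 = (406 + 16287) - 30913 = 16693 - 30913 = -14220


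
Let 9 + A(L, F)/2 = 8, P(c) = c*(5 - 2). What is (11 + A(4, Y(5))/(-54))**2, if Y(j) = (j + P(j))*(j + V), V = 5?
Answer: 88804/729 ≈ 121.82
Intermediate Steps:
P(c) = 3*c (P(c) = c*3 = 3*c)
Y(j) = 4*j*(5 + j) (Y(j) = (j + 3*j)*(j + 5) = (4*j)*(5 + j) = 4*j*(5 + j))
A(L, F) = -2 (A(L, F) = -18 + 2*8 = -18 + 16 = -2)
(11 + A(4, Y(5))/(-54))**2 = (11 - 2/(-54))**2 = (11 - 2*(-1/54))**2 = (11 + 1/27)**2 = (298/27)**2 = 88804/729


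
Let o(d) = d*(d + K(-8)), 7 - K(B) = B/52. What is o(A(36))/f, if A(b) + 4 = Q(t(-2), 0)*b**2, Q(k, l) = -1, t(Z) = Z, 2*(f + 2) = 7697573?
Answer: 3361400/7697569 ≈ 0.43668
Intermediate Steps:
f = 7697569/2 (f = -2 + (1/2)*7697573 = -2 + 7697573/2 = 7697569/2 ≈ 3.8488e+6)
K(B) = 7 - B/52
A(b) = -4 - b**2
o(d) = d*(93/13 + d) (o(d) = d*(d + (7 - 1/52*(-8))) = d*(d + (7 + 2/13)) = d*(d + 93/13) = d*(93/13 + d))
o(A(36))/f = ((-4 - 1*36**2)*(93 + 13*(-4 - 1*36**2))/13)/(7697569/2) = ((-4 - 1*1296)*(93 + 13*(-4 - 1*1296))/13)*(2/7697569) = ((-4 - 1296)*(93 + 13*(-4 - 1296))/13)*(2/7697569) = ((1/13)*(-1300)*(93 + 13*(-1300)))*(2/7697569) = ((1/13)*(-1300)*(93 - 16900))*(2/7697569) = ((1/13)*(-1300)*(-16807))*(2/7697569) = 1680700*(2/7697569) = 3361400/7697569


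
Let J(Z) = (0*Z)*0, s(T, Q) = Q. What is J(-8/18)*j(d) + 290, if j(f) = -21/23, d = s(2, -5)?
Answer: 290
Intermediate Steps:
d = -5
j(f) = -21/23 (j(f) = -21*1/23 = -21/23)
J(Z) = 0 (J(Z) = 0*0 = 0)
J(-8/18)*j(d) + 290 = 0*(-21/23) + 290 = 0 + 290 = 290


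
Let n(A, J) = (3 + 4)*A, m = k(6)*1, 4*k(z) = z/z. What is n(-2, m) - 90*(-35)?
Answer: 3136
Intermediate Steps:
k(z) = ¼ (k(z) = (z/z)/4 = (¼)*1 = ¼)
m = ¼ (m = (¼)*1 = ¼ ≈ 0.25000)
n(A, J) = 7*A
n(-2, m) - 90*(-35) = 7*(-2) - 90*(-35) = -14 + 3150 = 3136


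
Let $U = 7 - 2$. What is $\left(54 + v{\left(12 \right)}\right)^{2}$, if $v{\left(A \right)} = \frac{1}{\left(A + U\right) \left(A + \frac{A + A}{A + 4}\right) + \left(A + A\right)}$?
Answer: $\frac{749664400}{257049} \approx 2916.4$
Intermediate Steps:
$U = 5$ ($U = 7 - 2 = 5$)
$v{\left(A \right)} = \frac{1}{2 A + \left(5 + A\right) \left(A + \frac{2 A}{4 + A}\right)}$ ($v{\left(A \right)} = \frac{1}{\left(A + 5\right) \left(A + \frac{A + A}{A + 4}\right) + \left(A + A\right)} = \frac{1}{\left(5 + A\right) \left(A + \frac{2 A}{4 + A}\right) + 2 A} = \frac{1}{2 A + \left(5 + A\right) \left(A + \frac{2 A}{4 + A}\right)}$)
$\left(54 + v{\left(12 \right)}\right)^{2} = \left(54 + \frac{4 + 12}{12 \left(38 + 12^{2} + 13 \cdot 12\right)}\right)^{2} = \left(54 + \frac{1}{12} \frac{1}{38 + 144 + 156} \cdot 16\right)^{2} = \left(54 + \frac{1}{12} \cdot \frac{1}{338} \cdot 16\right)^{2} = \left(54 + \frac{2}{507}\right)^{2} = \left(\frac{27380}{507}\right)^{2} = \frac{749664400}{257049}$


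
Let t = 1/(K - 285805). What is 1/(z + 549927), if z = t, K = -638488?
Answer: 924293/508293676610 ≈ 1.8184e-6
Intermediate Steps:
t = -1/924293 (t = 1/(-638488 - 285805) = 1/(-924293) = -1/924293 ≈ -1.0819e-6)
z = -1/924293 ≈ -1.0819e-6
1/(z + 549927) = 1/(-1/924293 + 549927) = 1/(508293676610/924293) = 924293/508293676610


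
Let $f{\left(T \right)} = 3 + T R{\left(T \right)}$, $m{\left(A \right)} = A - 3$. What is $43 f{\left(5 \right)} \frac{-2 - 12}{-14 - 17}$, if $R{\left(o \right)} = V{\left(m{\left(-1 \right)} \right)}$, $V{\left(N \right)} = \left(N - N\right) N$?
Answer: $\frac{1806}{31} \approx 58.258$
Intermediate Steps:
$m{\left(A \right)} = -3 + A$ ($m{\left(A \right)} = A - 3 = -3 + A$)
$V{\left(N \right)} = 0$ ($V{\left(N \right)} = 0 N = 0$)
$R{\left(o \right)} = 0$
$f{\left(T \right)} = 3$ ($f{\left(T \right)} = 3 + T 0 = 3 + 0 = 3$)
$43 f{\left(5 \right)} \frac{-2 - 12}{-14 - 17} = 43 \cdot 3 \frac{-2 - 12}{-14 - 17} = 129 \left(- \frac{14}{-31}\right) = 129 \left(\left(-14\right) \left(- \frac{1}{31}\right)\right) = 129 \cdot \frac{14}{31} = \frac{1806}{31}$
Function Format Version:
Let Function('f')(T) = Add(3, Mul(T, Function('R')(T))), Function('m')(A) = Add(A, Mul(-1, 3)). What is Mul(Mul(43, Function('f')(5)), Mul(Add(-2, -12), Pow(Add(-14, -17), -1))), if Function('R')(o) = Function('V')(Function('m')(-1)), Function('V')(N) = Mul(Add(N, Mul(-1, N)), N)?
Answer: Rational(1806, 31) ≈ 58.258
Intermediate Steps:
Function('m')(A) = Add(-3, A) (Function('m')(A) = Add(A, -3) = Add(-3, A))
Function('V')(N) = 0 (Function('V')(N) = Mul(0, N) = 0)
Function('R')(o) = 0
Function('f')(T) = 3 (Function('f')(T) = Add(3, Mul(T, 0)) = Add(3, 0) = 3)
Mul(Mul(43, Function('f')(5)), Mul(Add(-2, -12), Pow(Add(-14, -17), -1))) = Mul(Mul(43, 3), Mul(Add(-2, -12), Pow(Add(-14, -17), -1))) = Mul(129, Mul(-14, Pow(-31, -1))) = Mul(129, Mul(-14, Rational(-1, 31))) = Mul(129, Rational(14, 31)) = Rational(1806, 31)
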